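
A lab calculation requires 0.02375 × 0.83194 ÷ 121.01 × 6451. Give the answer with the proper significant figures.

0.02375 × 0.83194 ÷ 121.01 × 6451 = 1.05332259586…
Multiplication/division keeps the fewest significant figures: 0.02375 → 4 s.f., 0.83194 → 5 s.f., 121.01 → 5 s.f., 6451 → 4 s.f.; limit is 4.
Rounded to 4 significant figures: 1.053.

1.053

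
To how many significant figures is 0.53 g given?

0.53: leading zeros are not significant.

2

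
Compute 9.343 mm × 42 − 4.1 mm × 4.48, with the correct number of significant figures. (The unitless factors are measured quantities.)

3.7 × 10² mm

9.343 × 42 = 392.406 → 3.9 × 10² mm (2 s.f., last digit at the 10^1 place).
4.1 × 4.48 = 18.368 → 18 mm (2 s.f., last digit at the 10^0 place).
Difference: 374.038 mm; keep the coarser place, 10^1.
Result: 3.7 × 10² mm.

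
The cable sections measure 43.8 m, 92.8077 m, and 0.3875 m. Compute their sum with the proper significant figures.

137.0 m

43.8 m + 92.8077 m + 0.3875 m = 136.9952 m.
Addition/subtraction keeps the fewest decimal places: 43.8 → 1 decimal place, 92.8077 → 4 decimal places, 0.3875 → 4 decimal places; limit is 1.
Rounded to 1 decimal place: 137.0 m.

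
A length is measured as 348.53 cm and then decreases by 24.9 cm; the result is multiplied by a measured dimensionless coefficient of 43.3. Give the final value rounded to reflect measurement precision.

1.40 × 10⁴ cm

348.53 cm − 24.9 cm = 323.63 cm; the difference is limited to 1 decimal place (4 s.f.).
Carrying full precision, 323.63 × 43.3 = 14013.179 cm; 43.3 has 3 s.f., so the result keeps min(4, 3) = 3 s.f.
Rounded to 3 significant figures: 1.40 × 10⁴ cm.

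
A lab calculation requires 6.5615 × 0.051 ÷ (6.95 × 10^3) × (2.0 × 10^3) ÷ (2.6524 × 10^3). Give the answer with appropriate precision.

6.5615 × 0.051 ÷ (6.95 × 10^3) × (2.0 × 10^3) ÷ (2.6524 × 10^3) = 0.0000363060901…
Multiplication/division keeps the fewest significant figures: 6.5615 → 5 s.f., 0.051 → 2 s.f., 6.95 × 10^3 → 3 s.f., 2.0 × 10^3 → 2 s.f., 2.6524 × 10^3 → 5 s.f.; limit is 2.
Rounded to 2 significant figures: 3.6 × 10^-5.

3.6 × 10^-5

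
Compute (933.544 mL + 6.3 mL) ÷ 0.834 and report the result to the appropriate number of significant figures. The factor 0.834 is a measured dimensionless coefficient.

933.544 mL + 6.3 mL = 939.844 mL; the sum is limited to 1 decimal place (4 s.f.).
Carrying full precision, 939.844 ÷ 0.834 = 1126.91127098… mL; 0.834 has 3 s.f., so the result keeps min(4, 3) = 3 s.f.
Rounded to 3 significant figures: 1.13 × 10³ mL.

1.13 × 10³ mL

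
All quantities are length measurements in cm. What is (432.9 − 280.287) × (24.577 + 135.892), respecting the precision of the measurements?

2.449 × 10⁴ cm²

432.9 − 280.287 = 152.613, limited to 1 d.p. → 4 s.f.; 24.577 + 135.892 = 160.469, limited to 3 d.p. → 6 s.f.
Carrying full precision, 152.613 × 160.469 = 24489.655497; keep min(4, 6) = 4 s.f.
Rounded to 4 significant figures: 2.449 × 10⁴ cm².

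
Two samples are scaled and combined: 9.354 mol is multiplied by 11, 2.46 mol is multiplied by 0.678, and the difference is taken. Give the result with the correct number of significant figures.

1.0 × 10^2 mol

9.354 × 11 = 102.894 → 1.0 × 10^2 mol (2 s.f., last digit at the 10^1 place).
2.46 × 0.678 = 1.66788 → 1.67 mol (3 s.f., last digit at the 10^-2 place).
Difference: 101.22612 mol; keep the coarser place, 10^1.
Result: 1.0 × 10^2 mol.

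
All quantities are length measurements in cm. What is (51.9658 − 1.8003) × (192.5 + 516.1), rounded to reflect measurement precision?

3.555 × 10^4 cm²

51.9658 − 1.8003 = 50.1655, limited to 4 d.p. → 6 s.f.; 192.5 + 516.1 = 708.6, limited to 1 d.p. → 4 s.f.
Carrying full precision, 50.1655 × 708.6 = 35547.2733; keep min(6, 4) = 4 s.f.
Rounded to 4 significant figures: 3.555 × 10^4 cm².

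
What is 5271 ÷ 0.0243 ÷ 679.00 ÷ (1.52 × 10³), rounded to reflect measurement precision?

5271 ÷ 0.0243 ÷ 679.00 ÷ (1.52 × 10³) = 0.210171285411…
Multiplication/division keeps the fewest significant figures: 5271 → 4 s.f., 0.0243 → 3 s.f., 679.00 → 5 s.f., 1.52 × 10³ → 3 s.f.; limit is 3.
Rounded to 3 significant figures: 0.210.

0.210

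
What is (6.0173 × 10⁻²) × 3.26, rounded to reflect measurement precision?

1.96 × 10⁻¹

(6.0173 × 10⁻²) × 3.26 = 0.19616398
Multiplication/division keeps the fewest significant figures: 6.0173 × 10⁻² → 5 s.f., 3.26 → 3 s.f.; limit is 3.
Rounded to 3 significant figures: 1.96 × 10⁻¹.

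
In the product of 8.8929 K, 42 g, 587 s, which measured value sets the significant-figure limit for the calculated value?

8.8929 K → 5 s.f.; 42 g → 2 s.f.; 587 s → 3 s.f.
The fewest is 2 significant figures, from 42 g.

42 g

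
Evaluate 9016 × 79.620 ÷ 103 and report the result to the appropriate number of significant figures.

9016 × 79.620 ÷ 103 = 6969.45553398…
Multiplication/division keeps the fewest significant figures: 9016 → 4 s.f., 79.620 → 5 s.f., 103 → 3 s.f.; limit is 3.
Rounded to 3 significant figures: 6.97 × 10^3.

6.97 × 10^3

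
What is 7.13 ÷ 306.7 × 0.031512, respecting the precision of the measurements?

7.33 × 10⁻⁴

7.13 ÷ 306.7 × 0.031512 = 0.000732574372351…
Multiplication/division keeps the fewest significant figures: 7.13 → 3 s.f., 306.7 → 4 s.f., 0.031512 → 5 s.f.; limit is 3.
Rounded to 3 significant figures: 7.33 × 10⁻⁴.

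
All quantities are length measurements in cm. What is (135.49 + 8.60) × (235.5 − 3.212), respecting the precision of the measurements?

135.49 + 8.60 = 144.09, limited to 2 d.p. → 5 s.f.; 235.5 − 3.212 = 232.288, limited to 1 d.p. → 4 s.f.
Carrying full precision, 144.09 × 232.288 = 33470.37792; keep min(5, 4) = 4 s.f.
Rounded to 4 significant figures: 3.347 × 10⁴ cm².

3.347 × 10⁴ cm²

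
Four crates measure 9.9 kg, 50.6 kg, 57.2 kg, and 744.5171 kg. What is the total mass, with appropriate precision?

862.2 kg

9.9 kg + 50.6 kg + 57.2 kg + 744.5171 kg = 862.2171 kg.
Addition/subtraction keeps the fewest decimal places: 9.9 → 1 decimal place, 50.6 → 1 decimal place, 57.2 → 1 decimal place, 744.5171 → 4 decimal places; limit is 1.
Rounded to 1 decimal place: 862.2 kg.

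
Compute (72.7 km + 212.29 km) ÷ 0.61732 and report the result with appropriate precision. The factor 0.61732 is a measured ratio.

461.7 km

72.7 km + 212.29 km = 284.99 km; the sum is limited to 1 decimal place (4 s.f.).
Carrying full precision, 284.99 ÷ 0.61732 = 461.656839241… km; 0.61732 has 5 s.f., so the result keeps min(4, 5) = 4 s.f.
Rounded to 4 significant figures: 461.7 km.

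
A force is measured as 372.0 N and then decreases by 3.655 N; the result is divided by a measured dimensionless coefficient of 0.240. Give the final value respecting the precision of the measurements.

1.53 × 10³ N

372.0 N − 3.655 N = 368.345 N; the difference is limited to 1 decimal place (4 s.f.).
Carrying full precision, 368.345 ÷ 0.240 = 1534.77083333… N; 0.240 has 3 s.f., so the result keeps min(4, 3) = 3 s.f.
Rounded to 3 significant figures: 1.53 × 10³ N.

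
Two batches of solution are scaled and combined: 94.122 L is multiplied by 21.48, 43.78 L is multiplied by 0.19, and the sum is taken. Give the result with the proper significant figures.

94.122 × 21.48 = 2021.74056 → 2022 L (4 s.f., last digit at the 10^0 place).
43.78 × 0.19 = 8.3182 → 8.3 L (2 s.f., last digit at the 10^-1 place).
Sum: 2030.05876 L; keep the coarser place, 10^0.
Result: 2.030 × 10^3 L.

2.030 × 10^3 L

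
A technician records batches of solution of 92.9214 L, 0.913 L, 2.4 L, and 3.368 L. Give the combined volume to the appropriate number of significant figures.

99.6 L

92.9214 L + 0.913 L + 2.4 L + 3.368 L = 99.6024 L.
Addition/subtraction keeps the fewest decimal places: 92.9214 → 4 decimal places, 0.913 → 3 decimal places, 2.4 → 1 decimal place, 3.368 → 3 decimal places; limit is 1.
Rounded to 1 decimal place: 99.6 L.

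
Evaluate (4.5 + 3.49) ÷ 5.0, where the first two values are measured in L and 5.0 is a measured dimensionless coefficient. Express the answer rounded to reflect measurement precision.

4.5 L + 3.49 L = 7.99 L; the sum is limited to 1 decimal place (2 s.f.).
Carrying full precision, 7.99 ÷ 5.0 = 1.598 L; 5.0 has 2 s.f., so the result keeps min(2, 2) = 2 s.f.
Rounded to 2 significant figures: 1.6 L.

1.6 L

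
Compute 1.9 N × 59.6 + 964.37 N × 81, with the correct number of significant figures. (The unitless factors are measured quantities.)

7.8 × 10⁴ N

1.9 × 59.6 = 113.24 → 1.1 × 10² N (2 s.f., last digit at the 10^1 place).
964.37 × 81 = 78113.97 → 7.8 × 10⁴ N (2 s.f., last digit at the 10^3 place).
Sum: 78227.21 N; keep the coarser place, 10^3.
Result: 7.8 × 10⁴ N.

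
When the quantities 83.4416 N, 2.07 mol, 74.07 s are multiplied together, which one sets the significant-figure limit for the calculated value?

83.4416 N → 6 s.f.; 2.07 mol → 3 s.f.; 74.07 s → 4 s.f.
The fewest is 3 significant figures, from 2.07 mol.

2.07 mol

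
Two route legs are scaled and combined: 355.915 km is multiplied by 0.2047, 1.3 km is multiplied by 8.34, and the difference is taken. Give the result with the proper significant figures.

355.915 × 0.2047 = 72.8558005 → 72.86 km (4 s.f., last digit at the 10^-2 place).
1.3 × 8.34 = 10.842 → 11 km (2 s.f., last digit at the 10^0 place).
Difference: 62.0138005 km; keep the coarser place, 10^0.
Result: 62 km.

62 km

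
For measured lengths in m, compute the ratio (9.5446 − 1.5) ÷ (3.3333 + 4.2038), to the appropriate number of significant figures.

1.1

9.5446 − 1.5 = 8.0446, limited to 1 d.p. → 2 s.f.; 3.3333 + 4.2038 = 7.5371, limited to 4 d.p. → 5 s.f.
Carrying full precision, 8.0446 ÷ 7.5371 = 1.06733358984…; keep min(2, 5) = 2 s.f.
Rounded to 2 significant figures: 1.1.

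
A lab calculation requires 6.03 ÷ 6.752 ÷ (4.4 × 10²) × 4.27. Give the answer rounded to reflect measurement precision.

6.03 ÷ 6.752 ÷ (4.4 × 10²) × 4.27 = 0.00866682599095…
Multiplication/division keeps the fewest significant figures: 6.03 → 3 s.f., 6.752 → 4 s.f., 4.4 × 10² → 2 s.f., 4.27 → 3 s.f.; limit is 2.
Rounded to 2 significant figures: 0.0087.

0.0087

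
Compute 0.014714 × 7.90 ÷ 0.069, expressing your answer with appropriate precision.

0.014714 × 7.90 ÷ 0.069 = 1.68464637681…
Multiplication/division keeps the fewest significant figures: 0.014714 → 5 s.f., 7.90 → 3 s.f., 0.069 → 2 s.f.; limit is 2.
Rounded to 2 significant figures: 1.7.

1.7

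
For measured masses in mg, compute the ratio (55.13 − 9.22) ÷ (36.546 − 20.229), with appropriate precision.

2.814

55.13 − 9.22 = 45.91, limited to 2 d.p. → 4 s.f.; 36.546 − 20.229 = 16.317, limited to 3 d.p. → 5 s.f.
Carrying full precision, 45.91 ÷ 16.317 = 2.81362995649…; keep min(4, 5) = 4 s.f.
Rounded to 4 significant figures: 2.814.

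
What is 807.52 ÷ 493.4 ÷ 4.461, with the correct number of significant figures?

0.3669

807.52 ÷ 493.4 ÷ 4.461 = 0.366878210446…
Multiplication/division keeps the fewest significant figures: 807.52 → 5 s.f., 493.4 → 4 s.f., 4.461 → 4 s.f.; limit is 4.
Rounded to 4 significant figures: 0.3669.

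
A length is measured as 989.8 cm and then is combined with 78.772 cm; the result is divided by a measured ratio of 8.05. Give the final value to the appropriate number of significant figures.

133 cm

989.8 cm + 78.772 cm = 1068.572 cm; the sum is limited to 1 decimal place (5 s.f.).
Carrying full precision, 1068.572 ÷ 8.05 = 132.741863354… cm; 8.05 has 3 s.f., so the result keeps min(5, 3) = 3 s.f.
Rounded to 3 significant figures: 133 cm.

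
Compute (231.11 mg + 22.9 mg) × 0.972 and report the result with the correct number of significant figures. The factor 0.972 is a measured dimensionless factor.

231.11 mg + 22.9 mg = 254.01 mg; the sum is limited to 1 decimal place (4 s.f.).
Carrying full precision, 254.01 × 0.972 = 246.89772 mg; 0.972 has 3 s.f., so the result keeps min(4, 3) = 3 s.f.
Rounded to 3 significant figures: 2.47 × 10^2 mg.

2.47 × 10^2 mg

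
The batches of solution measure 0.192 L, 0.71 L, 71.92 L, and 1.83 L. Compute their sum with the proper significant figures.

0.192 L + 0.71 L + 71.92 L + 1.83 L = 74.652 L.
Addition/subtraction keeps the fewest decimal places: 0.192 → 3 decimal places, 0.71 → 2 decimal places, 71.92 → 2 decimal places, 1.83 → 2 decimal places; limit is 2.
Rounded to 2 decimal places: 74.65 L.

74.65 L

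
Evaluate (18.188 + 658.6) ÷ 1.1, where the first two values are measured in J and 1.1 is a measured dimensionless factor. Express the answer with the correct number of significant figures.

18.188 J + 658.6 J = 676.788 J; the sum is limited to 1 decimal place (4 s.f.).
Carrying full precision, 676.788 ÷ 1.1 = 615.261818182… J; 1.1 has 2 s.f., so the result keeps min(4, 2) = 2 s.f.
Rounded to 2 significant figures: 6.2 × 10^2 J.

6.2 × 10^2 J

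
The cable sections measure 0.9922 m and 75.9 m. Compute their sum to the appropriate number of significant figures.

76.9 m

0.9922 m + 75.9 m = 76.8922 m.
Addition/subtraction keeps the fewest decimal places: 0.9922 → 4 decimal places, 75.9 → 1 decimal place; limit is 1.
Rounded to 1 decimal place: 76.9 m.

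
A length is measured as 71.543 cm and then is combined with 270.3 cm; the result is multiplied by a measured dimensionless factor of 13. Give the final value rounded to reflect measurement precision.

71.543 cm + 270.3 cm = 341.843 cm; the sum is limited to 1 decimal place (4 s.f.).
Carrying full precision, 341.843 × 13 = 4443.959 cm; 13 has 2 s.f., so the result keeps min(4, 2) = 2 s.f.
Rounded to 2 significant figures: 4.4 × 10³ cm.

4.4 × 10³ cm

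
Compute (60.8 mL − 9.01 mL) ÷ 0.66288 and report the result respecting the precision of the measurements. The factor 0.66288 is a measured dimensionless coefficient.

78.1 mL

60.8 mL − 9.01 mL = 51.79 mL; the difference is limited to 1 decimal place (3 s.f.).
Carrying full precision, 51.79 ÷ 0.66288 = 78.1287714217… mL; 0.66288 has 5 s.f., so the result keeps min(3, 5) = 3 s.f.
Rounded to 3 significant figures: 78.1 mL.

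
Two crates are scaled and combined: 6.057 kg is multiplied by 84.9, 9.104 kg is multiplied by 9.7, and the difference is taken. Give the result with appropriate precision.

6.057 × 84.9 = 514.2393 → 514 kg (3 s.f., last digit at the 10^0 place).
9.104 × 9.7 = 88.3088 → 88 kg (2 s.f., last digit at the 10^0 place).
Difference: 425.9305 kg; keep the coarser place, 10^0.
Result: 426 kg.

426 kg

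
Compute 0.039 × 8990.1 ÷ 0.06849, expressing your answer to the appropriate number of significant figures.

5.1 × 10^3

0.039 × 8990.1 ÷ 0.06849 = 5119.19842313…
Multiplication/division keeps the fewest significant figures: 0.039 → 2 s.f., 8990.1 → 5 s.f., 0.06849 → 4 s.f.; limit is 2.
Rounded to 2 significant figures: 5.1 × 10^3.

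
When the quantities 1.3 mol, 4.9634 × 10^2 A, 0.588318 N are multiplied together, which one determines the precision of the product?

1.3 mol

1.3 mol → 2 s.f.; 4.9634 × 10^2 A → 5 s.f.; 0.588318 N → 6 s.f.
The fewest is 2 significant figures, from 1.3 mol.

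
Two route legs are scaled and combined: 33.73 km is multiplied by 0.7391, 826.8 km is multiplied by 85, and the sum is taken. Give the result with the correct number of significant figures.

33.73 × 0.7391 = 24.929843 → 24.93 km (4 s.f., last digit at the 10^-2 place).
826.8 × 85 = 70278 → 7.0 × 10⁴ km (2 s.f., last digit at the 10^3 place).
Sum: 70302.929843 km; keep the coarser place, 10^3.
Result: 7.0 × 10⁴ km.

7.0 × 10⁴ km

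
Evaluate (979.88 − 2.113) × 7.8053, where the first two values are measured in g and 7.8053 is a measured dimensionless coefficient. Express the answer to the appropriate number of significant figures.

7631.8 g

979.88 g − 2.113 g = 977.767 g; the difference is limited to 2 decimal places (5 s.f.).
Carrying full precision, 977.767 × 7.8053 = 7631.7647651 g; 7.8053 has 5 s.f., so the result keeps min(5, 5) = 5 s.f.
Rounded to 5 significant figures: 7631.8 g.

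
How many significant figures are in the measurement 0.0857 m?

0.0857: leading zeros are not significant.

3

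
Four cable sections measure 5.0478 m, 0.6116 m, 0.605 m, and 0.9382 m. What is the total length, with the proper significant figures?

5.0478 m + 0.6116 m + 0.605 m + 0.9382 m = 7.2026 m.
Addition/subtraction keeps the fewest decimal places: 5.0478 → 4 decimal places, 0.6116 → 4 decimal places, 0.605 → 3 decimal places, 0.9382 → 4 decimal places; limit is 3.
Rounded to 3 decimal places: 7.203 m.

7.203 m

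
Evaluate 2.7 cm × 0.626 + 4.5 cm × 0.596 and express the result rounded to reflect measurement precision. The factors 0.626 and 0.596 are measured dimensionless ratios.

4.4 cm

2.7 × 0.626 = 1.6902 → 1.7 cm (2 s.f., last digit at the 10^-1 place).
4.5 × 0.596 = 2.682 → 2.7 cm (2 s.f., last digit at the 10^-1 place).
Sum: 4.3722 cm; keep the coarser place, 10^-1.
Result: 4.4 cm.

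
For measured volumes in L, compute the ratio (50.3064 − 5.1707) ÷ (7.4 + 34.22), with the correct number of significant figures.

50.3064 − 5.1707 = 45.1357, limited to 4 d.p. → 6 s.f.; 7.4 + 34.22 = 41.62, limited to 1 d.p. → 3 s.f.
Carrying full precision, 45.1357 ÷ 41.62 = 1.08447140798…; keep min(6, 3) = 3 s.f.
Rounded to 3 significant figures: 1.08.

1.08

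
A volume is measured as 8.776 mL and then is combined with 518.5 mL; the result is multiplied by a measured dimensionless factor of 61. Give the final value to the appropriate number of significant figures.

3.2 × 10^4 mL

8.776 mL + 518.5 mL = 527.276 mL; the sum is limited to 1 decimal place (4 s.f.).
Carrying full precision, 527.276 × 61 = 32163.836 mL; 61 has 2 s.f., so the result keeps min(4, 2) = 2 s.f.
Rounded to 2 significant figures: 3.2 × 10^4 mL.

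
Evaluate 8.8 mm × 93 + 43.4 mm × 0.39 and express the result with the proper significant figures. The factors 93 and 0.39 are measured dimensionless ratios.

8.8 × 93 = 818.4 → 8.2 × 10^2 mm (2 s.f., last digit at the 10^1 place).
43.4 × 0.39 = 16.926 → 17 mm (2 s.f., last digit at the 10^0 place).
Sum: 835.326 mm; keep the coarser place, 10^1.
Result: 8.4 × 10^2 mm.

8.4 × 10^2 mm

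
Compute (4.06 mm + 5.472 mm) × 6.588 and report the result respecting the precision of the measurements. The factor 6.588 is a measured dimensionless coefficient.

62.8 mm

4.06 mm + 5.472 mm = 9.532 mm; the sum is limited to 2 decimal places (3 s.f.).
Carrying full precision, 9.532 × 6.588 = 62.796816 mm; 6.588 has 4 s.f., so the result keeps min(3, 4) = 3 s.f.
Rounded to 3 significant figures: 62.8 mm.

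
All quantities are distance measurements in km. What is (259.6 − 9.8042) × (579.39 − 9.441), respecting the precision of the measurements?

259.6 − 9.8042 = 249.7958, limited to 1 d.p. → 4 s.f.; 579.39 − 9.441 = 569.949, limited to 2 d.p. → 5 s.f.
Carrying full precision, 249.7958 × 569.949 = 142370.866414…; keep min(4, 5) = 4 s.f.
Rounded to 4 significant figures: 1.424 × 10^5 km².

1.424 × 10^5 km²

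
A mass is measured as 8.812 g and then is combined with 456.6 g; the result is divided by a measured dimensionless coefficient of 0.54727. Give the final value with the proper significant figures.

8.812 g + 456.6 g = 465.412 g; the sum is limited to 1 decimal place (4 s.f.).
Carrying full precision, 465.412 ÷ 0.54727 = 850.424836004… g; 0.54727 has 5 s.f., so the result keeps min(4, 5) = 4 s.f.
Rounded to 4 significant figures: 850.4 g.

850.4 g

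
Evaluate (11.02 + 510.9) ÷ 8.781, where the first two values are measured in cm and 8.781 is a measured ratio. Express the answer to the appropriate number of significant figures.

59.44 cm

11.02 cm + 510.9 cm = 521.92 cm; the sum is limited to 1 decimal place (4 s.f.).
Carrying full precision, 521.92 ÷ 8.781 = 59.437421706… cm; 8.781 has 4 s.f., so the result keeps min(4, 4) = 4 s.f.
Rounded to 4 significant figures: 59.44 cm.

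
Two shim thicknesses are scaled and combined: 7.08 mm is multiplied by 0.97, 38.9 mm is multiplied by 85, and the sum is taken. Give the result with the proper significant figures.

7.08 × 0.97 = 6.8676 → 6.9 mm (2 s.f., last digit at the 10^-1 place).
38.9 × 85 = 3306.5 → 3.3 × 10^3 mm (2 s.f., last digit at the 10^2 place).
Sum: 3313.3676 mm; keep the coarser place, 10^2.
Result: 3.3 × 10^3 mm.

3.3 × 10^3 mm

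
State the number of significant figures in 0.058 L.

0.058: leading zeros are not significant.

2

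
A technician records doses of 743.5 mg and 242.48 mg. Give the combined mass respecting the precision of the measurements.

743.5 mg + 242.48 mg = 985.98 mg.
Addition/subtraction keeps the fewest decimal places: 743.5 → 1 decimal place, 242.48 → 2 decimal places; limit is 1.
Rounded to 1 decimal place: 986.0 mg.

986.0 mg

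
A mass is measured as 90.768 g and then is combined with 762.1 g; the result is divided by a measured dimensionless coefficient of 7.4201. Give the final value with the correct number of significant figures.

114.9 g

90.768 g + 762.1 g = 852.868 g; the sum is limited to 1 decimal place (4 s.f.).
Carrying full precision, 852.868 ÷ 7.4201 = 114.940229916… g; 7.4201 has 5 s.f., so the result keeps min(4, 5) = 4 s.f.
Rounded to 4 significant figures: 114.9 g.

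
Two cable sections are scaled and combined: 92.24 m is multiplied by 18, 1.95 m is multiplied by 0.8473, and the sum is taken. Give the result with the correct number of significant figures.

1.7 × 10^3 m

92.24 × 18 = 1660.32 → 1.7 × 10^3 m (2 s.f., last digit at the 10^2 place).
1.95 × 0.8473 = 1.652235 → 1.65 m (3 s.f., last digit at the 10^-2 place).
Sum: 1661.972235 m; keep the coarser place, 10^2.
Result: 1.7 × 10^3 m.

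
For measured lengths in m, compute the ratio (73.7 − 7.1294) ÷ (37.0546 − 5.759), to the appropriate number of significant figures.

73.7 − 7.1294 = 66.5706, limited to 1 d.p. → 3 s.f.; 37.0546 − 5.759 = 31.2956, limited to 3 d.p. → 5 s.f.
Carrying full precision, 66.5706 ÷ 31.2956 = 2.12715525505…; keep min(3, 5) = 3 s.f.
Rounded to 3 significant figures: 2.13.

2.13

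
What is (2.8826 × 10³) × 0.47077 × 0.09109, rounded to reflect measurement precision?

1.236 × 10²

(2.8826 × 10³) × 0.47077 × 0.09109 = 123.612919526…
Multiplication/division keeps the fewest significant figures: 2.8826 × 10³ → 5 s.f., 0.47077 → 5 s.f., 0.09109 → 4 s.f.; limit is 4.
Rounded to 4 significant figures: 1.236 × 10².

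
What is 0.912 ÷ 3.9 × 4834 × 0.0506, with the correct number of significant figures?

57

0.912 ÷ 3.9 × 4834 × 0.0506 = 57.1988627692…
Multiplication/division keeps the fewest significant figures: 0.912 → 3 s.f., 3.9 → 2 s.f., 4834 → 4 s.f., 0.0506 → 3 s.f.; limit is 2.
Rounded to 2 significant figures: 57.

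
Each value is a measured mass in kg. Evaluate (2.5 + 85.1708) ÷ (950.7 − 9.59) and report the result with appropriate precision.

0.0932

2.5 + 85.1708 = 87.6708, limited to 1 d.p. → 3 s.f.; 950.7 − 9.59 = 941.11, limited to 1 d.p. → 4 s.f.
Carrying full precision, 87.6708 ÷ 941.11 = 0.0931568041993…; keep min(3, 4) = 3 s.f.
Rounded to 3 significant figures: 0.0932.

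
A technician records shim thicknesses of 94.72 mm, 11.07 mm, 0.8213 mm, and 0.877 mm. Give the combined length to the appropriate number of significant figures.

107.49 mm

94.72 mm + 11.07 mm + 0.8213 mm + 0.877 mm = 107.4883 mm.
Addition/subtraction keeps the fewest decimal places: 94.72 → 2 decimal places, 11.07 → 2 decimal places, 0.8213 → 4 decimal places, 0.877 → 3 decimal places; limit is 2.
Rounded to 2 decimal places: 107.49 mm.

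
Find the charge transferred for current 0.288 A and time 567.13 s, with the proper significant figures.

charge transferred = 0.288 A × 567.13 s = 163.33344 C.
0.288 has 3 significant figures; 567.13 has 5.
Division/multiplication keeps the fewest: 3 significant figures.
Rounded: 1.63 × 10² C.

1.63 × 10² C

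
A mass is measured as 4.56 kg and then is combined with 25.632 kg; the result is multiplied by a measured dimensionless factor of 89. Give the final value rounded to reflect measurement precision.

2.7 × 10^3 kg

4.56 kg + 25.632 kg = 30.192 kg; the sum is limited to 2 decimal places (4 s.f.).
Carrying full precision, 30.192 × 89 = 2687.088 kg; 89 has 2 s.f., so the result keeps min(4, 2) = 2 s.f.
Rounded to 2 significant figures: 2.7 × 10^3 kg.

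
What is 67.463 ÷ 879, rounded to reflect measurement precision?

0.0767

67.463 ÷ 879 = 0.0767497155859…
Multiplication/division keeps the fewest significant figures: 67.463 → 5 s.f., 879 → 3 s.f.; limit is 3.
Rounded to 3 significant figures: 0.0767.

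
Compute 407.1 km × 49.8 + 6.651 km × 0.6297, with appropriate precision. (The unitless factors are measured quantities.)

407.1 × 49.8 = 20273.58 → 2.03 × 10^4 km (3 s.f., last digit at the 10^2 place).
6.651 × 0.6297 = 4.1881347 → 4.188 km (4 s.f., last digit at the 10^-3 place).
Sum: 20277.7681347 km; keep the coarser place, 10^2.
Result: 2.03 × 10^4 km.

2.03 × 10^4 km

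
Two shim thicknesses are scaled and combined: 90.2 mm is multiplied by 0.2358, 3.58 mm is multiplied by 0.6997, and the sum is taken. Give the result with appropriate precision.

90.2 × 0.2358 = 21.26916 → 21.3 mm (3 s.f., last digit at the 10^-1 place).
3.58 × 0.6997 = 2.504926 → 2.50 mm (3 s.f., last digit at the 10^-2 place).
Sum: 23.774086 mm; keep the coarser place, 10^-1.
Result: 23.8 mm.

23.8 mm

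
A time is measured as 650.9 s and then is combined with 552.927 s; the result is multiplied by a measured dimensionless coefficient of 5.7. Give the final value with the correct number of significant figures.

650.9 s + 552.927 s = 1203.827 s; the sum is limited to 1 decimal place (5 s.f.).
Carrying full precision, 1203.827 × 5.7 = 6861.8139 s; 5.7 has 2 s.f., so the result keeps min(5, 2) = 2 s.f.
Rounded to 2 significant figures: 6.9 × 10³ s.

6.9 × 10³ s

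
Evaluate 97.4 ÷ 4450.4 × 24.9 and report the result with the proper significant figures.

97.4 ÷ 4450.4 × 24.9 = 0.544953262628…
Multiplication/division keeps the fewest significant figures: 97.4 → 3 s.f., 4450.4 → 5 s.f., 24.9 → 3 s.f.; limit is 3.
Rounded to 3 significant figures: 0.545.

0.545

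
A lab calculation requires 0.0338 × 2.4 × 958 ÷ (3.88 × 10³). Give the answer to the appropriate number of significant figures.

2.0 × 10⁻²

0.0338 × 2.4 × 958 ÷ (3.88 × 10³) = 0.0200291134021…
Multiplication/division keeps the fewest significant figures: 0.0338 → 3 s.f., 2.4 → 2 s.f., 958 → 3 s.f., 3.88 × 10³ → 3 s.f.; limit is 2.
Rounded to 2 significant figures: 2.0 × 10⁻².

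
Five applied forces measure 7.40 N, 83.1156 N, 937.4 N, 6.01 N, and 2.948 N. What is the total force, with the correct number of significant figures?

7.40 N + 83.1156 N + 937.4 N + 6.01 N + 2.948 N = 1036.8736 N.
Addition/subtraction keeps the fewest decimal places: 7.40 → 2 decimal places, 83.1156 → 4 decimal places, 937.4 → 1 decimal place, 6.01 → 2 decimal places, 2.948 → 3 decimal places; limit is 1.
Rounded to 1 decimal place: 1036.9 N.

1036.9 N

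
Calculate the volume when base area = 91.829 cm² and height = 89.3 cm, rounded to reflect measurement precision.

volume = 91.829 cm² × 89.3 cm = 8200.3297 cm³.
91.829 has 5 significant figures; 89.3 has 3.
Division/multiplication keeps the fewest: 3 significant figures.
Rounded: 8.20 × 10³ cm³.

8.20 × 10³ cm³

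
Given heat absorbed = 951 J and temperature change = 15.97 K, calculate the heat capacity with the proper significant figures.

59.5 J/K

heat capacity = 951 J ÷ 15.97 K = 59.549154665… J/K.
951 has 3 significant figures; 15.97 has 4.
Division/multiplication keeps the fewest: 3 significant figures.
Rounded: 59.5 J/K.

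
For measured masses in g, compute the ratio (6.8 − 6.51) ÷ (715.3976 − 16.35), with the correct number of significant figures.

6.8 − 6.51 = 0.29, limited to 1 d.p. → 1 s.f.; 715.3976 − 16.35 = 699.0476, limited to 2 d.p. → 5 s.f.
Carrying full precision, 0.29 ÷ 699.0476 = 0.000414850147544…; keep min(1, 5) = 1 s.f.
Rounded to 1 significant figure: 4 × 10⁻⁴.

4 × 10⁻⁴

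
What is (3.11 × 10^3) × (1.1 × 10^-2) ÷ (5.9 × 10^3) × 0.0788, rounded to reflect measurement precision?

4.6 × 10^-4

(3.11 × 10^3) × (1.1 × 10^-2) ÷ (5.9 × 10^3) × 0.0788 = 0.000456906440678…
Multiplication/division keeps the fewest significant figures: 3.11 × 10^3 → 3 s.f., 1.1 × 10^-2 → 2 s.f., 5.9 × 10^3 → 2 s.f., 0.0788 → 3 s.f.; limit is 2.
Rounded to 2 significant figures: 4.6 × 10^-4.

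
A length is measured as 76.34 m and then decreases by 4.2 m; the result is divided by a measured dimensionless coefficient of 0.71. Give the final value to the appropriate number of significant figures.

1.0 × 10^2 m

76.34 m − 4.2 m = 72.14 m; the difference is limited to 1 decimal place (3 s.f.).
Carrying full precision, 72.14 ÷ 0.71 = 101.605633803… m; 0.71 has 2 s.f., so the result keeps min(3, 2) = 2 s.f.
Rounded to 2 significant figures: 1.0 × 10^2 m.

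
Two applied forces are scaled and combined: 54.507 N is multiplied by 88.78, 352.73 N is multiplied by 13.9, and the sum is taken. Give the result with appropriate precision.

9.74 × 10^3 N

54.507 × 88.78 = 4839.13146 → 4839 N (4 s.f., last digit at the 10^0 place).
352.73 × 13.9 = 4902.947 → 4.90 × 10^3 N (3 s.f., last digit at the 10^1 place).
Sum: 9742.07846 N; keep the coarser place, 10^1.
Result: 9.74 × 10^3 N.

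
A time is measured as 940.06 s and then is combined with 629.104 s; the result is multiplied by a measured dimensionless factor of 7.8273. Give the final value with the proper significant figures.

940.06 s + 629.104 s = 1569.164 s; the sum is limited to 2 decimal places (6 s.f.).
Carrying full precision, 1569.164 × 7.8273 = 12282.3173772 s; 7.8273 has 5 s.f., so the result keeps min(6, 5) = 5 s.f.
Rounded to 5 significant figures: 12282 s.

12282 s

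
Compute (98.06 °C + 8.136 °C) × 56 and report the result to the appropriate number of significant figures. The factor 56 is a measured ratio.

5.9 × 10^3 °C

98.06 °C + 8.136 °C = 106.196 °C; the sum is limited to 2 decimal places (5 s.f.).
Carrying full precision, 106.196 × 56 = 5946.976 °C; 56 has 2 s.f., so the result keeps min(5, 2) = 2 s.f.
Rounded to 2 significant figures: 5.9 × 10^3 °C.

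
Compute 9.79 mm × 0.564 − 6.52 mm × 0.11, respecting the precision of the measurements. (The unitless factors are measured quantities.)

4.80 mm

9.79 × 0.564 = 5.52156 → 5.52 mm (3 s.f., last digit at the 10^-2 place).
6.52 × 0.11 = 0.7172 → 0.72 mm (2 s.f., last digit at the 10^-2 place).
Difference: 4.80436 mm; keep the coarser place, 10^-2.
Result: 4.80 mm.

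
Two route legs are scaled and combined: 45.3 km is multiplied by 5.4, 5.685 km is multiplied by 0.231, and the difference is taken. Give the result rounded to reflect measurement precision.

45.3 × 5.4 = 244.62 → 2.4 × 10^2 km (2 s.f., last digit at the 10^1 place).
5.685 × 0.231 = 1.313235 → 1.31 km (3 s.f., last digit at the 10^-2 place).
Difference: 243.306765 km; keep the coarser place, 10^1.
Result: 2.4 × 10^2 km.

2.4 × 10^2 km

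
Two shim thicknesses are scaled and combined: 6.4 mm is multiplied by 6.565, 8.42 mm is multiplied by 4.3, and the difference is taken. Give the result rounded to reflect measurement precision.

6 mm

6.4 × 6.565 = 42.016 → 42 mm (2 s.f., last digit at the 10^0 place).
8.42 × 4.3 = 36.206 → 36 mm (2 s.f., last digit at the 10^0 place).
Difference: 5.81 mm; keep the coarser place, 10^0.
Result: 6 mm.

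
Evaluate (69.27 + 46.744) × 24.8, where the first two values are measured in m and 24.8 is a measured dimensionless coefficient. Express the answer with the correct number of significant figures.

69.27 m + 46.744 m = 116.014 m; the sum is limited to 2 decimal places (5 s.f.).
Carrying full precision, 116.014 × 24.8 = 2877.1472 m; 24.8 has 3 s.f., so the result keeps min(5, 3) = 3 s.f.
Rounded to 3 significant figures: 2.88 × 10^3 m.

2.88 × 10^3 m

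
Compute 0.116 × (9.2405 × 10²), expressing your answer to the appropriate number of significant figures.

107

0.116 × (9.2405 × 10²) = 107.1898
Multiplication/division keeps the fewest significant figures: 0.116 → 3 s.f., 9.2405 × 10² → 5 s.f.; limit is 3.
Rounded to 3 significant figures: 107.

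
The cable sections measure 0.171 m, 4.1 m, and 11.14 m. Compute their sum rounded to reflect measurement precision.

15.4 m

0.171 m + 4.1 m + 11.14 m = 15.411 m.
Addition/subtraction keeps the fewest decimal places: 0.171 → 3 decimal places, 4.1 → 1 decimal place, 11.14 → 2 decimal places; limit is 1.
Rounded to 1 decimal place: 15.4 m.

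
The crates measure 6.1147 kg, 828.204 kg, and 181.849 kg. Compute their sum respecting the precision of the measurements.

1016.168 kg

6.1147 kg + 828.204 kg + 181.849 kg = 1016.1677 kg.
Addition/subtraction keeps the fewest decimal places: 6.1147 → 4 decimal places, 828.204 → 3 decimal places, 181.849 → 3 decimal places; limit is 3.
Rounded to 3 decimal places: 1016.168 kg.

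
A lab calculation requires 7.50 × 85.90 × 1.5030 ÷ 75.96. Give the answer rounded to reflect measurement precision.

7.50 × 85.90 × 1.5030 ÷ 75.96 = 12.7476007109…
Multiplication/division keeps the fewest significant figures: 7.50 → 3 s.f., 85.90 → 4 s.f., 1.5030 → 5 s.f., 75.96 → 4 s.f.; limit is 3.
Rounded to 3 significant figures: 12.7.

12.7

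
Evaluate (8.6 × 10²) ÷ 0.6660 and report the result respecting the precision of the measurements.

1.3 × 10³

(8.6 × 10²) ÷ 0.6660 = 1291.29129129…
Multiplication/division keeps the fewest significant figures: 8.6 × 10² → 2 s.f., 0.6660 → 4 s.f.; limit is 2.
Rounded to 2 significant figures: 1.3 × 10³.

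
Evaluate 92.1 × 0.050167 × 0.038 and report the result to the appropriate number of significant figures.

0.18

92.1 × 0.050167 × 0.038 = 0.1755744666
Multiplication/division keeps the fewest significant figures: 92.1 → 3 s.f., 0.050167 → 5 s.f., 0.038 → 2 s.f.; limit is 2.
Rounded to 2 significant figures: 0.18.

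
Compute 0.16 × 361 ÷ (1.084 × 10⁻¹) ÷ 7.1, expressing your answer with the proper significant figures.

75

0.16 × 361 ÷ (1.084 × 10⁻¹) ÷ 7.1 = 75.0480744244…
Multiplication/division keeps the fewest significant figures: 0.16 → 2 s.f., 361 → 3 s.f., 1.084 × 10⁻¹ → 4 s.f., 7.1 → 2 s.f.; limit is 2.
Rounded to 2 significant figures: 75.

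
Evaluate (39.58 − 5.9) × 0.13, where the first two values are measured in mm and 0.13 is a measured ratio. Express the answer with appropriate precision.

4.4 mm

39.58 mm − 5.9 mm = 33.68 mm; the difference is limited to 1 decimal place (3 s.f.).
Carrying full precision, 33.68 × 0.13 = 4.3784 mm; 0.13 has 2 s.f., so the result keeps min(3, 2) = 2 s.f.
Rounded to 2 significant figures: 4.4 mm.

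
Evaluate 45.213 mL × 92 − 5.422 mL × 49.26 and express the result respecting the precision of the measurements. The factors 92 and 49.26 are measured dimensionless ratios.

45.213 × 92 = 4159.596 → 4.2 × 10³ mL (2 s.f., last digit at the 10^2 place).
5.422 × 49.26 = 267.08772 → 267.1 mL (4 s.f., last digit at the 10^-1 place).
Difference: 3892.50828 mL; keep the coarser place, 10^2.
Result: 3.9 × 10³ mL.

3.9 × 10³ mL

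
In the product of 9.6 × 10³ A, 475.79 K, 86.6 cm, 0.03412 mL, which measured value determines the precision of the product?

9.6 × 10³ A

9.6 × 10³ A → 2 s.f.; 475.79 K → 5 s.f.; 86.6 cm → 3 s.f.; 0.03412 mL → 4 s.f.
The fewest is 2 significant figures, from 9.6 × 10³ A.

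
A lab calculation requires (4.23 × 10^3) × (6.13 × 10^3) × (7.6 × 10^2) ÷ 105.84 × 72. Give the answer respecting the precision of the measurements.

(4.23 × 10^3) × (6.13 × 10^3) × (7.6 × 10^2) ÷ 105.84 × 72 = 1.34059346939 × 10^10…
Multiplication/division keeps the fewest significant figures: 4.23 × 10^3 → 3 s.f., 6.13 × 10^3 → 3 s.f., 7.6 × 10^2 → 2 s.f., 105.84 → 5 s.f., 72 → 2 s.f.; limit is 2.
Rounded to 2 significant figures: 1.3 × 10^10.

1.3 × 10^10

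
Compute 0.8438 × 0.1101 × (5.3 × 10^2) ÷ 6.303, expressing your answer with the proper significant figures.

7.8

0.8438 × 0.1101 × (5.3 × 10^2) ÷ 6.303 = 7.81187710614…
Multiplication/division keeps the fewest significant figures: 0.8438 → 4 s.f., 0.1101 → 4 s.f., 5.3 × 10^2 → 2 s.f., 6.303 → 4 s.f.; limit is 2.
Rounded to 2 significant figures: 7.8.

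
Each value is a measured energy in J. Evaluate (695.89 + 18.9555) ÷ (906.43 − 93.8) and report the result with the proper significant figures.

0.8797

695.89 + 18.9555 = 714.8455, limited to 2 d.p. → 5 s.f.; 906.43 − 93.8 = 812.63, limited to 1 d.p. → 4 s.f.
Carrying full precision, 714.8455 ÷ 812.63 = 0.879669099098…; keep min(5, 4) = 4 s.f.
Rounded to 4 significant figures: 0.8797.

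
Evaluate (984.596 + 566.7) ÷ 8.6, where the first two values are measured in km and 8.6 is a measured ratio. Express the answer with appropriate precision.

1.8 × 10² km

984.596 km + 566.7 km = 1551.296 km; the sum is limited to 1 decimal place (5 s.f.).
Carrying full precision, 1551.296 ÷ 8.6 = 180.383255814… km; 8.6 has 2 s.f., so the result keeps min(5, 2) = 2 s.f.
Rounded to 2 significant figures: 1.8 × 10² km.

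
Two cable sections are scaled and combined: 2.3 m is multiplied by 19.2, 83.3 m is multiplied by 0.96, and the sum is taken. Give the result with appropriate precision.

124 m

2.3 × 19.2 = 44.16 → 44 m (2 s.f., last digit at the 10^0 place).
83.3 × 0.96 = 79.968 → 8.0 × 10¹ m (2 s.f., last digit at the 10^0 place).
Sum: 124.128 m; keep the coarser place, 10^0.
Result: 124 m.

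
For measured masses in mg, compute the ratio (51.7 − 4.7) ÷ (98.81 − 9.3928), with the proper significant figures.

0.526

51.7 − 4.7 = 47.0, limited to 1 d.p. → 3 s.f.; 98.81 − 9.3928 = 89.4172, limited to 2 d.p. → 4 s.f.
Carrying full precision, 47.0 ÷ 89.4172 = 0.525625942212…; keep min(3, 4) = 3 s.f.
Rounded to 3 significant figures: 0.526.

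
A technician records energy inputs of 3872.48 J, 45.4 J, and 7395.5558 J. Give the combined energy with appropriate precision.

11313.4 J

3872.48 J + 45.4 J + 7395.5558 J = 11313.4358 J.
Addition/subtraction keeps the fewest decimal places: 3872.48 → 2 decimal places, 45.4 → 1 decimal place, 7395.5558 → 4 decimal places; limit is 1.
Rounded to 1 decimal place: 11313.4 J.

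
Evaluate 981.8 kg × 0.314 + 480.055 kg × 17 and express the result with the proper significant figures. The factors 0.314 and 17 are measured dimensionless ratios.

981.8 × 0.314 = 308.2852 → 308 kg (3 s.f., last digit at the 10^0 place).
480.055 × 17 = 8160.935 → 8.2 × 10³ kg (2 s.f., last digit at the 10^2 place).
Sum: 8469.2202 kg; keep the coarser place, 10^2.
Result: 8.5 × 10³ kg.

8.5 × 10³ kg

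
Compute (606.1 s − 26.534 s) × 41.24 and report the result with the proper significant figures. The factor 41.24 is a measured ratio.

2.390 × 10⁴ s

606.1 s − 26.534 s = 579.566 s; the difference is limited to 1 decimal place (4 s.f.).
Carrying full precision, 579.566 × 41.24 = 23901.30184 s; 41.24 has 4 s.f., so the result keeps min(4, 4) = 4 s.f.
Rounded to 4 significant figures: 2.390 × 10⁴ s.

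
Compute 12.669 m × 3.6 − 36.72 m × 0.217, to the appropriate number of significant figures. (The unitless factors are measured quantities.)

38 m

12.669 × 3.6 = 45.6084 → 46 m (2 s.f., last digit at the 10^0 place).
36.72 × 0.217 = 7.96824 → 7.97 m (3 s.f., last digit at the 10^-2 place).
Difference: 37.64016 m; keep the coarser place, 10^0.
Result: 38 m.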